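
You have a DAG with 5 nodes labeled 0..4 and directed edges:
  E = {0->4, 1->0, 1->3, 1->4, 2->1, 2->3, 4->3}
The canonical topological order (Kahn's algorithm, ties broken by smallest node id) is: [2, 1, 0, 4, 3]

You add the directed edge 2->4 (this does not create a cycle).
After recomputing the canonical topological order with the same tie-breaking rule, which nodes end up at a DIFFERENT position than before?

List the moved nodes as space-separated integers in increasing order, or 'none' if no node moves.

Answer: none

Derivation:
Old toposort: [2, 1, 0, 4, 3]
Added edge 2->4
Recompute Kahn (smallest-id tiebreak):
  initial in-degrees: [1, 1, 0, 3, 3]
  ready (indeg=0): [2]
  pop 2: indeg[1]->0; indeg[3]->2; indeg[4]->2 | ready=[1] | order so far=[2]
  pop 1: indeg[0]->0; indeg[3]->1; indeg[4]->1 | ready=[0] | order so far=[2, 1]
  pop 0: indeg[4]->0 | ready=[4] | order so far=[2, 1, 0]
  pop 4: indeg[3]->0 | ready=[3] | order so far=[2, 1, 0, 4]
  pop 3: no out-edges | ready=[] | order so far=[2, 1, 0, 4, 3]
New canonical toposort: [2, 1, 0, 4, 3]
Compare positions:
  Node 0: index 2 -> 2 (same)
  Node 1: index 1 -> 1 (same)
  Node 2: index 0 -> 0 (same)
  Node 3: index 4 -> 4 (same)
  Node 4: index 3 -> 3 (same)
Nodes that changed position: none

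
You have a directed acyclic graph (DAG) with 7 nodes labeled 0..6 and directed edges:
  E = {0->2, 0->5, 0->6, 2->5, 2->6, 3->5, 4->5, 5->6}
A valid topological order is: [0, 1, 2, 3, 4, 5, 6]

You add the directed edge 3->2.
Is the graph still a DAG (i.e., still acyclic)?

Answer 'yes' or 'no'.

Given toposort: [0, 1, 2, 3, 4, 5, 6]
Position of 3: index 3; position of 2: index 2
New edge 3->2: backward (u after v in old order)
Backward edge: old toposort is now invalid. Check if this creates a cycle.
Does 2 already reach 3? Reachable from 2: [2, 5, 6]. NO -> still a DAG (reorder needed).
Still a DAG? yes

Answer: yes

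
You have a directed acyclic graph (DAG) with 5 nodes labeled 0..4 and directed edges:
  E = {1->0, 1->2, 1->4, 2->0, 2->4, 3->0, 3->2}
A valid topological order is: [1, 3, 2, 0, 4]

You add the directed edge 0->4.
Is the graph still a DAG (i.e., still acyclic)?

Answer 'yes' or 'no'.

Answer: yes

Derivation:
Given toposort: [1, 3, 2, 0, 4]
Position of 0: index 3; position of 4: index 4
New edge 0->4: forward
Forward edge: respects the existing order. Still a DAG, same toposort still valid.
Still a DAG? yes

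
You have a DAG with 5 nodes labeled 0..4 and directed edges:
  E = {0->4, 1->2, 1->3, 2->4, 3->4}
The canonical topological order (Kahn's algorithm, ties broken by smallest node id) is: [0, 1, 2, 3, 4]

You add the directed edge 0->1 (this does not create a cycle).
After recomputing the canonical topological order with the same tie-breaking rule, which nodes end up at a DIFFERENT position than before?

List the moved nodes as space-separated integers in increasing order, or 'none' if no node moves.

Old toposort: [0, 1, 2, 3, 4]
Added edge 0->1
Recompute Kahn (smallest-id tiebreak):
  initial in-degrees: [0, 1, 1, 1, 3]
  ready (indeg=0): [0]
  pop 0: indeg[1]->0; indeg[4]->2 | ready=[1] | order so far=[0]
  pop 1: indeg[2]->0; indeg[3]->0 | ready=[2, 3] | order so far=[0, 1]
  pop 2: indeg[4]->1 | ready=[3] | order so far=[0, 1, 2]
  pop 3: indeg[4]->0 | ready=[4] | order so far=[0, 1, 2, 3]
  pop 4: no out-edges | ready=[] | order so far=[0, 1, 2, 3, 4]
New canonical toposort: [0, 1, 2, 3, 4]
Compare positions:
  Node 0: index 0 -> 0 (same)
  Node 1: index 1 -> 1 (same)
  Node 2: index 2 -> 2 (same)
  Node 3: index 3 -> 3 (same)
  Node 4: index 4 -> 4 (same)
Nodes that changed position: none

Answer: none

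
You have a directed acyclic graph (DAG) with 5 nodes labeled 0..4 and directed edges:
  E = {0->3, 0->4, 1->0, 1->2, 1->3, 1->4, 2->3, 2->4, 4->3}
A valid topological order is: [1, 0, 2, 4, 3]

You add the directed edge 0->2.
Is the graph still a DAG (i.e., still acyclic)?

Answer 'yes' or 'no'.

Answer: yes

Derivation:
Given toposort: [1, 0, 2, 4, 3]
Position of 0: index 1; position of 2: index 2
New edge 0->2: forward
Forward edge: respects the existing order. Still a DAG, same toposort still valid.
Still a DAG? yes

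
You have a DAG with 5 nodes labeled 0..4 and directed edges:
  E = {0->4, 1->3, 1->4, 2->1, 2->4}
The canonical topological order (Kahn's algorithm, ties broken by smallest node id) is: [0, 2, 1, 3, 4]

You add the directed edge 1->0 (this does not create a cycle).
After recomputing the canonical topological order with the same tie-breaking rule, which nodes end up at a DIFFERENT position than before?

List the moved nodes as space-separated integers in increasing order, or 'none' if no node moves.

Answer: 0 1 2

Derivation:
Old toposort: [0, 2, 1, 3, 4]
Added edge 1->0
Recompute Kahn (smallest-id tiebreak):
  initial in-degrees: [1, 1, 0, 1, 3]
  ready (indeg=0): [2]
  pop 2: indeg[1]->0; indeg[4]->2 | ready=[1] | order so far=[2]
  pop 1: indeg[0]->0; indeg[3]->0; indeg[4]->1 | ready=[0, 3] | order so far=[2, 1]
  pop 0: indeg[4]->0 | ready=[3, 4] | order so far=[2, 1, 0]
  pop 3: no out-edges | ready=[4] | order so far=[2, 1, 0, 3]
  pop 4: no out-edges | ready=[] | order so far=[2, 1, 0, 3, 4]
New canonical toposort: [2, 1, 0, 3, 4]
Compare positions:
  Node 0: index 0 -> 2 (moved)
  Node 1: index 2 -> 1 (moved)
  Node 2: index 1 -> 0 (moved)
  Node 3: index 3 -> 3 (same)
  Node 4: index 4 -> 4 (same)
Nodes that changed position: 0 1 2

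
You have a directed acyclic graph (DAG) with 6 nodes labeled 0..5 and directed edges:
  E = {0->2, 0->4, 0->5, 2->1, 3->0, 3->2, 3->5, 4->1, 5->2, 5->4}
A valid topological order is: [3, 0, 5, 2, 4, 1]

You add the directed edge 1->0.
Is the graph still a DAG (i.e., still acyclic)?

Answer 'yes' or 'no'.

Given toposort: [3, 0, 5, 2, 4, 1]
Position of 1: index 5; position of 0: index 1
New edge 1->0: backward (u after v in old order)
Backward edge: old toposort is now invalid. Check if this creates a cycle.
Does 0 already reach 1? Reachable from 0: [0, 1, 2, 4, 5]. YES -> cycle!
Still a DAG? no

Answer: no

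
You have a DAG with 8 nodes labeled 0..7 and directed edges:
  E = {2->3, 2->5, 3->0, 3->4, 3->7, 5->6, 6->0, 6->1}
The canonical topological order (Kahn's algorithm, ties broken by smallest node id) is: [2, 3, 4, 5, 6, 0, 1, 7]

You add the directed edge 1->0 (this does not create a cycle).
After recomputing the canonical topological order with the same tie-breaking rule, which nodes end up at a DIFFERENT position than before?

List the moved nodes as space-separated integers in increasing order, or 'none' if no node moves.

Old toposort: [2, 3, 4, 5, 6, 0, 1, 7]
Added edge 1->0
Recompute Kahn (smallest-id tiebreak):
  initial in-degrees: [3, 1, 0, 1, 1, 1, 1, 1]
  ready (indeg=0): [2]
  pop 2: indeg[3]->0; indeg[5]->0 | ready=[3, 5] | order so far=[2]
  pop 3: indeg[0]->2; indeg[4]->0; indeg[7]->0 | ready=[4, 5, 7] | order so far=[2, 3]
  pop 4: no out-edges | ready=[5, 7] | order so far=[2, 3, 4]
  pop 5: indeg[6]->0 | ready=[6, 7] | order so far=[2, 3, 4, 5]
  pop 6: indeg[0]->1; indeg[1]->0 | ready=[1, 7] | order so far=[2, 3, 4, 5, 6]
  pop 1: indeg[0]->0 | ready=[0, 7] | order so far=[2, 3, 4, 5, 6, 1]
  pop 0: no out-edges | ready=[7] | order so far=[2, 3, 4, 5, 6, 1, 0]
  pop 7: no out-edges | ready=[] | order so far=[2, 3, 4, 5, 6, 1, 0, 7]
New canonical toposort: [2, 3, 4, 5, 6, 1, 0, 7]
Compare positions:
  Node 0: index 5 -> 6 (moved)
  Node 1: index 6 -> 5 (moved)
  Node 2: index 0 -> 0 (same)
  Node 3: index 1 -> 1 (same)
  Node 4: index 2 -> 2 (same)
  Node 5: index 3 -> 3 (same)
  Node 6: index 4 -> 4 (same)
  Node 7: index 7 -> 7 (same)
Nodes that changed position: 0 1

Answer: 0 1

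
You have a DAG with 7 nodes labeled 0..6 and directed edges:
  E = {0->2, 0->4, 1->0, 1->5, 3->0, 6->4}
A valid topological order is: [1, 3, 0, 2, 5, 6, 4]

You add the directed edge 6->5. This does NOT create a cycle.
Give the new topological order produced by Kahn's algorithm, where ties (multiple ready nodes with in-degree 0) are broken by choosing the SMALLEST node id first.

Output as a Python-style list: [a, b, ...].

Old toposort: [1, 3, 0, 2, 5, 6, 4]
Added edge: 6->5
Position of 6 (5) > position of 5 (4). Must reorder: 6 must now come before 5.
Run Kahn's algorithm (break ties by smallest node id):
  initial in-degrees: [2, 0, 1, 0, 2, 2, 0]
  ready (indeg=0): [1, 3, 6]
  pop 1: indeg[0]->1; indeg[5]->1 | ready=[3, 6] | order so far=[1]
  pop 3: indeg[0]->0 | ready=[0, 6] | order so far=[1, 3]
  pop 0: indeg[2]->0; indeg[4]->1 | ready=[2, 6] | order so far=[1, 3, 0]
  pop 2: no out-edges | ready=[6] | order so far=[1, 3, 0, 2]
  pop 6: indeg[4]->0; indeg[5]->0 | ready=[4, 5] | order so far=[1, 3, 0, 2, 6]
  pop 4: no out-edges | ready=[5] | order so far=[1, 3, 0, 2, 6, 4]
  pop 5: no out-edges | ready=[] | order so far=[1, 3, 0, 2, 6, 4, 5]
  Result: [1, 3, 0, 2, 6, 4, 5]

Answer: [1, 3, 0, 2, 6, 4, 5]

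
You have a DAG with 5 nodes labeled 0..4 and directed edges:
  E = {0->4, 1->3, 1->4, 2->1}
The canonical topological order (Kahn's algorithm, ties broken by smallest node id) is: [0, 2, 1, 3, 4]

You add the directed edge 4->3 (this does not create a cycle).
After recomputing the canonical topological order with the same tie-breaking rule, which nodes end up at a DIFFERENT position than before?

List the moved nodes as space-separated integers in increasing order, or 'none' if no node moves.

Answer: 3 4

Derivation:
Old toposort: [0, 2, 1, 3, 4]
Added edge 4->3
Recompute Kahn (smallest-id tiebreak):
  initial in-degrees: [0, 1, 0, 2, 2]
  ready (indeg=0): [0, 2]
  pop 0: indeg[4]->1 | ready=[2] | order so far=[0]
  pop 2: indeg[1]->0 | ready=[1] | order so far=[0, 2]
  pop 1: indeg[3]->1; indeg[4]->0 | ready=[4] | order so far=[0, 2, 1]
  pop 4: indeg[3]->0 | ready=[3] | order so far=[0, 2, 1, 4]
  pop 3: no out-edges | ready=[] | order so far=[0, 2, 1, 4, 3]
New canonical toposort: [0, 2, 1, 4, 3]
Compare positions:
  Node 0: index 0 -> 0 (same)
  Node 1: index 2 -> 2 (same)
  Node 2: index 1 -> 1 (same)
  Node 3: index 3 -> 4 (moved)
  Node 4: index 4 -> 3 (moved)
Nodes that changed position: 3 4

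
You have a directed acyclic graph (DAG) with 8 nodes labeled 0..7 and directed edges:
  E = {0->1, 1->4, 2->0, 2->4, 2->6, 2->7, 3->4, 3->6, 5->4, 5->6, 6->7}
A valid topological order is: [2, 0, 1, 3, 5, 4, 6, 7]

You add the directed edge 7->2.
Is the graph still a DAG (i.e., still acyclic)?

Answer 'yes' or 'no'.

Answer: no

Derivation:
Given toposort: [2, 0, 1, 3, 5, 4, 6, 7]
Position of 7: index 7; position of 2: index 0
New edge 7->2: backward (u after v in old order)
Backward edge: old toposort is now invalid. Check if this creates a cycle.
Does 2 already reach 7? Reachable from 2: [0, 1, 2, 4, 6, 7]. YES -> cycle!
Still a DAG? no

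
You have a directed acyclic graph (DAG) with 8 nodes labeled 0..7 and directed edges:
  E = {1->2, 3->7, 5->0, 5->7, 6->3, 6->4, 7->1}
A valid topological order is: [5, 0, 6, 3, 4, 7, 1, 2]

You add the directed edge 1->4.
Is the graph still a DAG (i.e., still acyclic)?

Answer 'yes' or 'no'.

Answer: yes

Derivation:
Given toposort: [5, 0, 6, 3, 4, 7, 1, 2]
Position of 1: index 6; position of 4: index 4
New edge 1->4: backward (u after v in old order)
Backward edge: old toposort is now invalid. Check if this creates a cycle.
Does 4 already reach 1? Reachable from 4: [4]. NO -> still a DAG (reorder needed).
Still a DAG? yes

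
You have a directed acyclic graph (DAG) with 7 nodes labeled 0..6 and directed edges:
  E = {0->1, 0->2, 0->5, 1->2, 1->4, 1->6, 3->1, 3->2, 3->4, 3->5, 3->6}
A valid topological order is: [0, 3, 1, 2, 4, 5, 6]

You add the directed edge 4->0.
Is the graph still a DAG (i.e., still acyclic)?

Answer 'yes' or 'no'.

Given toposort: [0, 3, 1, 2, 4, 5, 6]
Position of 4: index 4; position of 0: index 0
New edge 4->0: backward (u after v in old order)
Backward edge: old toposort is now invalid. Check if this creates a cycle.
Does 0 already reach 4? Reachable from 0: [0, 1, 2, 4, 5, 6]. YES -> cycle!
Still a DAG? no

Answer: no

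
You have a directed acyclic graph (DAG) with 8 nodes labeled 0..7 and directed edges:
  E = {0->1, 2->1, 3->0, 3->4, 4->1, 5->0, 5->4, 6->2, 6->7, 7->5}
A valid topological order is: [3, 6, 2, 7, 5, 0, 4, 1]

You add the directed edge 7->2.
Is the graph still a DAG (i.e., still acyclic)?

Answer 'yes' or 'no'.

Given toposort: [3, 6, 2, 7, 5, 0, 4, 1]
Position of 7: index 3; position of 2: index 2
New edge 7->2: backward (u after v in old order)
Backward edge: old toposort is now invalid. Check if this creates a cycle.
Does 2 already reach 7? Reachable from 2: [1, 2]. NO -> still a DAG (reorder needed).
Still a DAG? yes

Answer: yes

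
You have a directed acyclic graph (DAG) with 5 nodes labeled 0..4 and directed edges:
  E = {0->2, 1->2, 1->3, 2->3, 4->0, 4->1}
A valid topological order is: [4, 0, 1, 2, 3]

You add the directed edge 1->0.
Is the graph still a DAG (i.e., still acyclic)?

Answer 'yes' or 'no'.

Answer: yes

Derivation:
Given toposort: [4, 0, 1, 2, 3]
Position of 1: index 2; position of 0: index 1
New edge 1->0: backward (u after v in old order)
Backward edge: old toposort is now invalid. Check if this creates a cycle.
Does 0 already reach 1? Reachable from 0: [0, 2, 3]. NO -> still a DAG (reorder needed).
Still a DAG? yes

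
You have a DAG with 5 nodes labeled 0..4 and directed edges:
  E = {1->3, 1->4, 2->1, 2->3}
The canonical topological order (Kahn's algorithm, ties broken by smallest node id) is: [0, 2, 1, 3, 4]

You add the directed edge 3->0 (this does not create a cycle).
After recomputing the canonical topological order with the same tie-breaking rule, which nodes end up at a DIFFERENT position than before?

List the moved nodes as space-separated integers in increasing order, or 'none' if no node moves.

Old toposort: [0, 2, 1, 3, 4]
Added edge 3->0
Recompute Kahn (smallest-id tiebreak):
  initial in-degrees: [1, 1, 0, 2, 1]
  ready (indeg=0): [2]
  pop 2: indeg[1]->0; indeg[3]->1 | ready=[1] | order so far=[2]
  pop 1: indeg[3]->0; indeg[4]->0 | ready=[3, 4] | order so far=[2, 1]
  pop 3: indeg[0]->0 | ready=[0, 4] | order so far=[2, 1, 3]
  pop 0: no out-edges | ready=[4] | order so far=[2, 1, 3, 0]
  pop 4: no out-edges | ready=[] | order so far=[2, 1, 3, 0, 4]
New canonical toposort: [2, 1, 3, 0, 4]
Compare positions:
  Node 0: index 0 -> 3 (moved)
  Node 1: index 2 -> 1 (moved)
  Node 2: index 1 -> 0 (moved)
  Node 3: index 3 -> 2 (moved)
  Node 4: index 4 -> 4 (same)
Nodes that changed position: 0 1 2 3

Answer: 0 1 2 3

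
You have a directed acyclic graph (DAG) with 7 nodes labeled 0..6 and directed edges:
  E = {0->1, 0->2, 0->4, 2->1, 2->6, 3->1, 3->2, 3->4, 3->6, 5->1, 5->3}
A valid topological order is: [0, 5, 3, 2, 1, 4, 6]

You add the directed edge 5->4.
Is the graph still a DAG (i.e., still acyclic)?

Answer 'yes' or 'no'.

Answer: yes

Derivation:
Given toposort: [0, 5, 3, 2, 1, 4, 6]
Position of 5: index 1; position of 4: index 5
New edge 5->4: forward
Forward edge: respects the existing order. Still a DAG, same toposort still valid.
Still a DAG? yes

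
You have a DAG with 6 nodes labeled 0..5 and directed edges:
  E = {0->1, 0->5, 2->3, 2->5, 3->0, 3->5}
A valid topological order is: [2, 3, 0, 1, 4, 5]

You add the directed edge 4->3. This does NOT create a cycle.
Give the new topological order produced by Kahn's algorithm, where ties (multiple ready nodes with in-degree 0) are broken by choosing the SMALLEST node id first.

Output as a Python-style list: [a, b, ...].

Answer: [2, 4, 3, 0, 1, 5]

Derivation:
Old toposort: [2, 3, 0, 1, 4, 5]
Added edge: 4->3
Position of 4 (4) > position of 3 (1). Must reorder: 4 must now come before 3.
Run Kahn's algorithm (break ties by smallest node id):
  initial in-degrees: [1, 1, 0, 2, 0, 3]
  ready (indeg=0): [2, 4]
  pop 2: indeg[3]->1; indeg[5]->2 | ready=[4] | order so far=[2]
  pop 4: indeg[3]->0 | ready=[3] | order so far=[2, 4]
  pop 3: indeg[0]->0; indeg[5]->1 | ready=[0] | order so far=[2, 4, 3]
  pop 0: indeg[1]->0; indeg[5]->0 | ready=[1, 5] | order so far=[2, 4, 3, 0]
  pop 1: no out-edges | ready=[5] | order so far=[2, 4, 3, 0, 1]
  pop 5: no out-edges | ready=[] | order so far=[2, 4, 3, 0, 1, 5]
  Result: [2, 4, 3, 0, 1, 5]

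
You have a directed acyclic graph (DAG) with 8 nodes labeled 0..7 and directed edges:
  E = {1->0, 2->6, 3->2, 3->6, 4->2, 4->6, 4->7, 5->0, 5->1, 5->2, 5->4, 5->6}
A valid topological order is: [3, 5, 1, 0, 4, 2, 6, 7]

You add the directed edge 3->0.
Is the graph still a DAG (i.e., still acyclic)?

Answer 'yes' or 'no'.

Given toposort: [3, 5, 1, 0, 4, 2, 6, 7]
Position of 3: index 0; position of 0: index 3
New edge 3->0: forward
Forward edge: respects the existing order. Still a DAG, same toposort still valid.
Still a DAG? yes

Answer: yes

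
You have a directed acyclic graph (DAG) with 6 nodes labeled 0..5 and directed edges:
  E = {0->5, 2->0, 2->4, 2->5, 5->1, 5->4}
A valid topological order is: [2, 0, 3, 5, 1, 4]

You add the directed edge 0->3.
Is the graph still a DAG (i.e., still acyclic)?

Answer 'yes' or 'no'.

Given toposort: [2, 0, 3, 5, 1, 4]
Position of 0: index 1; position of 3: index 2
New edge 0->3: forward
Forward edge: respects the existing order. Still a DAG, same toposort still valid.
Still a DAG? yes

Answer: yes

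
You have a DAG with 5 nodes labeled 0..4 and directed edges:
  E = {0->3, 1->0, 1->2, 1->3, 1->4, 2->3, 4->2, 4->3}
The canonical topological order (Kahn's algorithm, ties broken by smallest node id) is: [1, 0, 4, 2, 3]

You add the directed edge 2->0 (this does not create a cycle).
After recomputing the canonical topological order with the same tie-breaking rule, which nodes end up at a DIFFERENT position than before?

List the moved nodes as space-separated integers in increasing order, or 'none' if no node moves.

Answer: 0 2 4

Derivation:
Old toposort: [1, 0, 4, 2, 3]
Added edge 2->0
Recompute Kahn (smallest-id tiebreak):
  initial in-degrees: [2, 0, 2, 4, 1]
  ready (indeg=0): [1]
  pop 1: indeg[0]->1; indeg[2]->1; indeg[3]->3; indeg[4]->0 | ready=[4] | order so far=[1]
  pop 4: indeg[2]->0; indeg[3]->2 | ready=[2] | order so far=[1, 4]
  pop 2: indeg[0]->0; indeg[3]->1 | ready=[0] | order so far=[1, 4, 2]
  pop 0: indeg[3]->0 | ready=[3] | order so far=[1, 4, 2, 0]
  pop 3: no out-edges | ready=[] | order so far=[1, 4, 2, 0, 3]
New canonical toposort: [1, 4, 2, 0, 3]
Compare positions:
  Node 0: index 1 -> 3 (moved)
  Node 1: index 0 -> 0 (same)
  Node 2: index 3 -> 2 (moved)
  Node 3: index 4 -> 4 (same)
  Node 4: index 2 -> 1 (moved)
Nodes that changed position: 0 2 4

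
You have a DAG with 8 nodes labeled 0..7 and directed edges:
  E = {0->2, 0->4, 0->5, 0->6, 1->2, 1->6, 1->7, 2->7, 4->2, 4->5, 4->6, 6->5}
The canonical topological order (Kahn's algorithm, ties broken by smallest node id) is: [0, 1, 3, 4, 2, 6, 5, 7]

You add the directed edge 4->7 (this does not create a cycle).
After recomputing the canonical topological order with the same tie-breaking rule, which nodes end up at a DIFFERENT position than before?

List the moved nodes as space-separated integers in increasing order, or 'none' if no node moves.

Old toposort: [0, 1, 3, 4, 2, 6, 5, 7]
Added edge 4->7
Recompute Kahn (smallest-id tiebreak):
  initial in-degrees: [0, 0, 3, 0, 1, 3, 3, 3]
  ready (indeg=0): [0, 1, 3]
  pop 0: indeg[2]->2; indeg[4]->0; indeg[5]->2; indeg[6]->2 | ready=[1, 3, 4] | order so far=[0]
  pop 1: indeg[2]->1; indeg[6]->1; indeg[7]->2 | ready=[3, 4] | order so far=[0, 1]
  pop 3: no out-edges | ready=[4] | order so far=[0, 1, 3]
  pop 4: indeg[2]->0; indeg[5]->1; indeg[6]->0; indeg[7]->1 | ready=[2, 6] | order so far=[0, 1, 3, 4]
  pop 2: indeg[7]->0 | ready=[6, 7] | order so far=[0, 1, 3, 4, 2]
  pop 6: indeg[5]->0 | ready=[5, 7] | order so far=[0, 1, 3, 4, 2, 6]
  pop 5: no out-edges | ready=[7] | order so far=[0, 1, 3, 4, 2, 6, 5]
  pop 7: no out-edges | ready=[] | order so far=[0, 1, 3, 4, 2, 6, 5, 7]
New canonical toposort: [0, 1, 3, 4, 2, 6, 5, 7]
Compare positions:
  Node 0: index 0 -> 0 (same)
  Node 1: index 1 -> 1 (same)
  Node 2: index 4 -> 4 (same)
  Node 3: index 2 -> 2 (same)
  Node 4: index 3 -> 3 (same)
  Node 5: index 6 -> 6 (same)
  Node 6: index 5 -> 5 (same)
  Node 7: index 7 -> 7 (same)
Nodes that changed position: none

Answer: none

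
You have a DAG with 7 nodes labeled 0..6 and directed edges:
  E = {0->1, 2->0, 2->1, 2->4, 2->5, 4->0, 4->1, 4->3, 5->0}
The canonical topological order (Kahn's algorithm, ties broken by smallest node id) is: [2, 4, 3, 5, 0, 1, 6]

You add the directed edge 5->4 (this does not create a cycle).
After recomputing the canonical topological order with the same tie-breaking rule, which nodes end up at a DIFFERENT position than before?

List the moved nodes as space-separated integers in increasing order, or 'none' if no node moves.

Old toposort: [2, 4, 3, 5, 0, 1, 6]
Added edge 5->4
Recompute Kahn (smallest-id tiebreak):
  initial in-degrees: [3, 3, 0, 1, 2, 1, 0]
  ready (indeg=0): [2, 6]
  pop 2: indeg[0]->2; indeg[1]->2; indeg[4]->1; indeg[5]->0 | ready=[5, 6] | order so far=[2]
  pop 5: indeg[0]->1; indeg[4]->0 | ready=[4, 6] | order so far=[2, 5]
  pop 4: indeg[0]->0; indeg[1]->1; indeg[3]->0 | ready=[0, 3, 6] | order so far=[2, 5, 4]
  pop 0: indeg[1]->0 | ready=[1, 3, 6] | order so far=[2, 5, 4, 0]
  pop 1: no out-edges | ready=[3, 6] | order so far=[2, 5, 4, 0, 1]
  pop 3: no out-edges | ready=[6] | order so far=[2, 5, 4, 0, 1, 3]
  pop 6: no out-edges | ready=[] | order so far=[2, 5, 4, 0, 1, 3, 6]
New canonical toposort: [2, 5, 4, 0, 1, 3, 6]
Compare positions:
  Node 0: index 4 -> 3 (moved)
  Node 1: index 5 -> 4 (moved)
  Node 2: index 0 -> 0 (same)
  Node 3: index 2 -> 5 (moved)
  Node 4: index 1 -> 2 (moved)
  Node 5: index 3 -> 1 (moved)
  Node 6: index 6 -> 6 (same)
Nodes that changed position: 0 1 3 4 5

Answer: 0 1 3 4 5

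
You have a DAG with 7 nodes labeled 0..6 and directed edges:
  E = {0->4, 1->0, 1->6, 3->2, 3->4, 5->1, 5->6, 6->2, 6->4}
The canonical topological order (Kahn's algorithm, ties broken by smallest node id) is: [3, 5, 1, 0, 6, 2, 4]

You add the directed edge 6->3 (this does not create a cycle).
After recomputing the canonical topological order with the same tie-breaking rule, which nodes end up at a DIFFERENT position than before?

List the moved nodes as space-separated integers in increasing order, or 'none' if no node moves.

Answer: 0 1 3 5 6

Derivation:
Old toposort: [3, 5, 1, 0, 6, 2, 4]
Added edge 6->3
Recompute Kahn (smallest-id tiebreak):
  initial in-degrees: [1, 1, 2, 1, 3, 0, 2]
  ready (indeg=0): [5]
  pop 5: indeg[1]->0; indeg[6]->1 | ready=[1] | order so far=[5]
  pop 1: indeg[0]->0; indeg[6]->0 | ready=[0, 6] | order so far=[5, 1]
  pop 0: indeg[4]->2 | ready=[6] | order so far=[5, 1, 0]
  pop 6: indeg[2]->1; indeg[3]->0; indeg[4]->1 | ready=[3] | order so far=[5, 1, 0, 6]
  pop 3: indeg[2]->0; indeg[4]->0 | ready=[2, 4] | order so far=[5, 1, 0, 6, 3]
  pop 2: no out-edges | ready=[4] | order so far=[5, 1, 0, 6, 3, 2]
  pop 4: no out-edges | ready=[] | order so far=[5, 1, 0, 6, 3, 2, 4]
New canonical toposort: [5, 1, 0, 6, 3, 2, 4]
Compare positions:
  Node 0: index 3 -> 2 (moved)
  Node 1: index 2 -> 1 (moved)
  Node 2: index 5 -> 5 (same)
  Node 3: index 0 -> 4 (moved)
  Node 4: index 6 -> 6 (same)
  Node 5: index 1 -> 0 (moved)
  Node 6: index 4 -> 3 (moved)
Nodes that changed position: 0 1 3 5 6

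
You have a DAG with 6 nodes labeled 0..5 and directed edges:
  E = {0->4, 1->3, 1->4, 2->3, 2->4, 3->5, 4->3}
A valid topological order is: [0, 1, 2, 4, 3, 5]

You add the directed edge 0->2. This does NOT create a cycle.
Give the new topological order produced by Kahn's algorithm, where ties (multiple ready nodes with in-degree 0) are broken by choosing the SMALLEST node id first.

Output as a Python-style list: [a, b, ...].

Old toposort: [0, 1, 2, 4, 3, 5]
Added edge: 0->2
Position of 0 (0) < position of 2 (2). Old order still valid.
Run Kahn's algorithm (break ties by smallest node id):
  initial in-degrees: [0, 0, 1, 3, 3, 1]
  ready (indeg=0): [0, 1]
  pop 0: indeg[2]->0; indeg[4]->2 | ready=[1, 2] | order so far=[0]
  pop 1: indeg[3]->2; indeg[4]->1 | ready=[2] | order so far=[0, 1]
  pop 2: indeg[3]->1; indeg[4]->0 | ready=[4] | order so far=[0, 1, 2]
  pop 4: indeg[3]->0 | ready=[3] | order so far=[0, 1, 2, 4]
  pop 3: indeg[5]->0 | ready=[5] | order so far=[0, 1, 2, 4, 3]
  pop 5: no out-edges | ready=[] | order so far=[0, 1, 2, 4, 3, 5]
  Result: [0, 1, 2, 4, 3, 5]

Answer: [0, 1, 2, 4, 3, 5]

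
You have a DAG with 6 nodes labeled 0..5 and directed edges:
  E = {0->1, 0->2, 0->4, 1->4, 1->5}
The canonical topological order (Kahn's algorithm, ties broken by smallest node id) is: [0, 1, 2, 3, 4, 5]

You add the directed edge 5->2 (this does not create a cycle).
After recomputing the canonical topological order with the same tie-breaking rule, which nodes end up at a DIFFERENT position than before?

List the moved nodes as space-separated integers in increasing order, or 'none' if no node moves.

Old toposort: [0, 1, 2, 3, 4, 5]
Added edge 5->2
Recompute Kahn (smallest-id tiebreak):
  initial in-degrees: [0, 1, 2, 0, 2, 1]
  ready (indeg=0): [0, 3]
  pop 0: indeg[1]->0; indeg[2]->1; indeg[4]->1 | ready=[1, 3] | order so far=[0]
  pop 1: indeg[4]->0; indeg[5]->0 | ready=[3, 4, 5] | order so far=[0, 1]
  pop 3: no out-edges | ready=[4, 5] | order so far=[0, 1, 3]
  pop 4: no out-edges | ready=[5] | order so far=[0, 1, 3, 4]
  pop 5: indeg[2]->0 | ready=[2] | order so far=[0, 1, 3, 4, 5]
  pop 2: no out-edges | ready=[] | order so far=[0, 1, 3, 4, 5, 2]
New canonical toposort: [0, 1, 3, 4, 5, 2]
Compare positions:
  Node 0: index 0 -> 0 (same)
  Node 1: index 1 -> 1 (same)
  Node 2: index 2 -> 5 (moved)
  Node 3: index 3 -> 2 (moved)
  Node 4: index 4 -> 3 (moved)
  Node 5: index 5 -> 4 (moved)
Nodes that changed position: 2 3 4 5

Answer: 2 3 4 5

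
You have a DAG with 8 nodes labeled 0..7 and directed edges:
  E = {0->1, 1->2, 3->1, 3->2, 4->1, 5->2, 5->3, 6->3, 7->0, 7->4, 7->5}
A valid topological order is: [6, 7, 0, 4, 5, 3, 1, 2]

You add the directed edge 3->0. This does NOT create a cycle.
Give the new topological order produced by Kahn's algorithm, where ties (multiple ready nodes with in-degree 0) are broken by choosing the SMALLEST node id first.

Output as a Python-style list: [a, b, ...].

Answer: [6, 7, 4, 5, 3, 0, 1, 2]

Derivation:
Old toposort: [6, 7, 0, 4, 5, 3, 1, 2]
Added edge: 3->0
Position of 3 (5) > position of 0 (2). Must reorder: 3 must now come before 0.
Run Kahn's algorithm (break ties by smallest node id):
  initial in-degrees: [2, 3, 3, 2, 1, 1, 0, 0]
  ready (indeg=0): [6, 7]
  pop 6: indeg[3]->1 | ready=[7] | order so far=[6]
  pop 7: indeg[0]->1; indeg[4]->0; indeg[5]->0 | ready=[4, 5] | order so far=[6, 7]
  pop 4: indeg[1]->2 | ready=[5] | order so far=[6, 7, 4]
  pop 5: indeg[2]->2; indeg[3]->0 | ready=[3] | order so far=[6, 7, 4, 5]
  pop 3: indeg[0]->0; indeg[1]->1; indeg[2]->1 | ready=[0] | order so far=[6, 7, 4, 5, 3]
  pop 0: indeg[1]->0 | ready=[1] | order so far=[6, 7, 4, 5, 3, 0]
  pop 1: indeg[2]->0 | ready=[2] | order so far=[6, 7, 4, 5, 3, 0, 1]
  pop 2: no out-edges | ready=[] | order so far=[6, 7, 4, 5, 3, 0, 1, 2]
  Result: [6, 7, 4, 5, 3, 0, 1, 2]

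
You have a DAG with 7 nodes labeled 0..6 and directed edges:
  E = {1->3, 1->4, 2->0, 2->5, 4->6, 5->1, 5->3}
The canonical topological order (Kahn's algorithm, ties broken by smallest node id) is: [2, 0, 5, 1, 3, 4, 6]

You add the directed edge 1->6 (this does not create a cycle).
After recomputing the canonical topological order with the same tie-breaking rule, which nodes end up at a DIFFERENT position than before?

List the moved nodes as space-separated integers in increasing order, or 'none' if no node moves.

Old toposort: [2, 0, 5, 1, 3, 4, 6]
Added edge 1->6
Recompute Kahn (smallest-id tiebreak):
  initial in-degrees: [1, 1, 0, 2, 1, 1, 2]
  ready (indeg=0): [2]
  pop 2: indeg[0]->0; indeg[5]->0 | ready=[0, 5] | order so far=[2]
  pop 0: no out-edges | ready=[5] | order so far=[2, 0]
  pop 5: indeg[1]->0; indeg[3]->1 | ready=[1] | order so far=[2, 0, 5]
  pop 1: indeg[3]->0; indeg[4]->0; indeg[6]->1 | ready=[3, 4] | order so far=[2, 0, 5, 1]
  pop 3: no out-edges | ready=[4] | order so far=[2, 0, 5, 1, 3]
  pop 4: indeg[6]->0 | ready=[6] | order so far=[2, 0, 5, 1, 3, 4]
  pop 6: no out-edges | ready=[] | order so far=[2, 0, 5, 1, 3, 4, 6]
New canonical toposort: [2, 0, 5, 1, 3, 4, 6]
Compare positions:
  Node 0: index 1 -> 1 (same)
  Node 1: index 3 -> 3 (same)
  Node 2: index 0 -> 0 (same)
  Node 3: index 4 -> 4 (same)
  Node 4: index 5 -> 5 (same)
  Node 5: index 2 -> 2 (same)
  Node 6: index 6 -> 6 (same)
Nodes that changed position: none

Answer: none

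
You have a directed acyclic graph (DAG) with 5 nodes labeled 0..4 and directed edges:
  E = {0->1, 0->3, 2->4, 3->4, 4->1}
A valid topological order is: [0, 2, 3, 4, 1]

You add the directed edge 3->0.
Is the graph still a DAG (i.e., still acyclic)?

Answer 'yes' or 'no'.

Answer: no

Derivation:
Given toposort: [0, 2, 3, 4, 1]
Position of 3: index 2; position of 0: index 0
New edge 3->0: backward (u after v in old order)
Backward edge: old toposort is now invalid. Check if this creates a cycle.
Does 0 already reach 3? Reachable from 0: [0, 1, 3, 4]. YES -> cycle!
Still a DAG? no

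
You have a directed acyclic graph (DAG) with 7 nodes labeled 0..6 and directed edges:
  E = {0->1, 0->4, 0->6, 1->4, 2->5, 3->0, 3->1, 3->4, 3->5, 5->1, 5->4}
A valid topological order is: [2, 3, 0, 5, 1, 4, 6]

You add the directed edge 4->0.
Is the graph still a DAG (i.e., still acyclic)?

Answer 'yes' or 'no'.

Answer: no

Derivation:
Given toposort: [2, 3, 0, 5, 1, 4, 6]
Position of 4: index 5; position of 0: index 2
New edge 4->0: backward (u after v in old order)
Backward edge: old toposort is now invalid. Check if this creates a cycle.
Does 0 already reach 4? Reachable from 0: [0, 1, 4, 6]. YES -> cycle!
Still a DAG? no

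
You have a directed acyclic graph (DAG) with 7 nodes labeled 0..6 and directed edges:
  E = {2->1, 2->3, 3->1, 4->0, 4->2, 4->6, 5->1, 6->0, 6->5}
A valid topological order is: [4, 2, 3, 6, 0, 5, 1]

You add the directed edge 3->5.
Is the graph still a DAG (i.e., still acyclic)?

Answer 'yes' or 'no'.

Given toposort: [4, 2, 3, 6, 0, 5, 1]
Position of 3: index 2; position of 5: index 5
New edge 3->5: forward
Forward edge: respects the existing order. Still a DAG, same toposort still valid.
Still a DAG? yes

Answer: yes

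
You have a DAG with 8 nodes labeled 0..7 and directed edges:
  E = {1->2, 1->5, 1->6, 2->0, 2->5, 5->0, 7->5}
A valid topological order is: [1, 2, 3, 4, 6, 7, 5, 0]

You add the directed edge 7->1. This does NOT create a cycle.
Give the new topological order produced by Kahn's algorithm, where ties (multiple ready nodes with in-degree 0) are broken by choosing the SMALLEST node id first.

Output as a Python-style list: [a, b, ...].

Answer: [3, 4, 7, 1, 2, 5, 0, 6]

Derivation:
Old toposort: [1, 2, 3, 4, 6, 7, 5, 0]
Added edge: 7->1
Position of 7 (5) > position of 1 (0). Must reorder: 7 must now come before 1.
Run Kahn's algorithm (break ties by smallest node id):
  initial in-degrees: [2, 1, 1, 0, 0, 3, 1, 0]
  ready (indeg=0): [3, 4, 7]
  pop 3: no out-edges | ready=[4, 7] | order so far=[3]
  pop 4: no out-edges | ready=[7] | order so far=[3, 4]
  pop 7: indeg[1]->0; indeg[5]->2 | ready=[1] | order so far=[3, 4, 7]
  pop 1: indeg[2]->0; indeg[5]->1; indeg[6]->0 | ready=[2, 6] | order so far=[3, 4, 7, 1]
  pop 2: indeg[0]->1; indeg[5]->0 | ready=[5, 6] | order so far=[3, 4, 7, 1, 2]
  pop 5: indeg[0]->0 | ready=[0, 6] | order so far=[3, 4, 7, 1, 2, 5]
  pop 0: no out-edges | ready=[6] | order so far=[3, 4, 7, 1, 2, 5, 0]
  pop 6: no out-edges | ready=[] | order so far=[3, 4, 7, 1, 2, 5, 0, 6]
  Result: [3, 4, 7, 1, 2, 5, 0, 6]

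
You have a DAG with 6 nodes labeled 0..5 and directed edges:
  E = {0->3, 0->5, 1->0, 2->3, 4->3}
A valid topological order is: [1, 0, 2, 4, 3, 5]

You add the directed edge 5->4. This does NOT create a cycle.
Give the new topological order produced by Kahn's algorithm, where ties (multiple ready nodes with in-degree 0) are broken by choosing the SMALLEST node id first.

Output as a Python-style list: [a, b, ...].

Answer: [1, 0, 2, 5, 4, 3]

Derivation:
Old toposort: [1, 0, 2, 4, 3, 5]
Added edge: 5->4
Position of 5 (5) > position of 4 (3). Must reorder: 5 must now come before 4.
Run Kahn's algorithm (break ties by smallest node id):
  initial in-degrees: [1, 0, 0, 3, 1, 1]
  ready (indeg=0): [1, 2]
  pop 1: indeg[0]->0 | ready=[0, 2] | order so far=[1]
  pop 0: indeg[3]->2; indeg[5]->0 | ready=[2, 5] | order so far=[1, 0]
  pop 2: indeg[3]->1 | ready=[5] | order so far=[1, 0, 2]
  pop 5: indeg[4]->0 | ready=[4] | order so far=[1, 0, 2, 5]
  pop 4: indeg[3]->0 | ready=[3] | order so far=[1, 0, 2, 5, 4]
  pop 3: no out-edges | ready=[] | order so far=[1, 0, 2, 5, 4, 3]
  Result: [1, 0, 2, 5, 4, 3]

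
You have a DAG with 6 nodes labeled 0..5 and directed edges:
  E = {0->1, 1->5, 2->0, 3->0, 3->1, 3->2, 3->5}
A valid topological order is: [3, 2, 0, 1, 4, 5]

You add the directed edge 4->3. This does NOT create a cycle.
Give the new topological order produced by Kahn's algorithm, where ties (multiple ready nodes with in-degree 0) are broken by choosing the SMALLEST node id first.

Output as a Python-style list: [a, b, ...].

Old toposort: [3, 2, 0, 1, 4, 5]
Added edge: 4->3
Position of 4 (4) > position of 3 (0). Must reorder: 4 must now come before 3.
Run Kahn's algorithm (break ties by smallest node id):
  initial in-degrees: [2, 2, 1, 1, 0, 2]
  ready (indeg=0): [4]
  pop 4: indeg[3]->0 | ready=[3] | order so far=[4]
  pop 3: indeg[0]->1; indeg[1]->1; indeg[2]->0; indeg[5]->1 | ready=[2] | order so far=[4, 3]
  pop 2: indeg[0]->0 | ready=[0] | order so far=[4, 3, 2]
  pop 0: indeg[1]->0 | ready=[1] | order so far=[4, 3, 2, 0]
  pop 1: indeg[5]->0 | ready=[5] | order so far=[4, 3, 2, 0, 1]
  pop 5: no out-edges | ready=[] | order so far=[4, 3, 2, 0, 1, 5]
  Result: [4, 3, 2, 0, 1, 5]

Answer: [4, 3, 2, 0, 1, 5]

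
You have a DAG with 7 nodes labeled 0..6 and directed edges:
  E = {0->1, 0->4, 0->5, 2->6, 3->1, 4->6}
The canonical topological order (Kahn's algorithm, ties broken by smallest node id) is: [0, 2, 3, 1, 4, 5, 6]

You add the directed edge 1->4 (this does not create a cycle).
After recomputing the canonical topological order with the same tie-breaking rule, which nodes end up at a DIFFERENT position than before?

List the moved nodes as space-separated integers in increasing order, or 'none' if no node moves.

Answer: none

Derivation:
Old toposort: [0, 2, 3, 1, 4, 5, 6]
Added edge 1->4
Recompute Kahn (smallest-id tiebreak):
  initial in-degrees: [0, 2, 0, 0, 2, 1, 2]
  ready (indeg=0): [0, 2, 3]
  pop 0: indeg[1]->1; indeg[4]->1; indeg[5]->0 | ready=[2, 3, 5] | order so far=[0]
  pop 2: indeg[6]->1 | ready=[3, 5] | order so far=[0, 2]
  pop 3: indeg[1]->0 | ready=[1, 5] | order so far=[0, 2, 3]
  pop 1: indeg[4]->0 | ready=[4, 5] | order so far=[0, 2, 3, 1]
  pop 4: indeg[6]->0 | ready=[5, 6] | order so far=[0, 2, 3, 1, 4]
  pop 5: no out-edges | ready=[6] | order so far=[0, 2, 3, 1, 4, 5]
  pop 6: no out-edges | ready=[] | order so far=[0, 2, 3, 1, 4, 5, 6]
New canonical toposort: [0, 2, 3, 1, 4, 5, 6]
Compare positions:
  Node 0: index 0 -> 0 (same)
  Node 1: index 3 -> 3 (same)
  Node 2: index 1 -> 1 (same)
  Node 3: index 2 -> 2 (same)
  Node 4: index 4 -> 4 (same)
  Node 5: index 5 -> 5 (same)
  Node 6: index 6 -> 6 (same)
Nodes that changed position: none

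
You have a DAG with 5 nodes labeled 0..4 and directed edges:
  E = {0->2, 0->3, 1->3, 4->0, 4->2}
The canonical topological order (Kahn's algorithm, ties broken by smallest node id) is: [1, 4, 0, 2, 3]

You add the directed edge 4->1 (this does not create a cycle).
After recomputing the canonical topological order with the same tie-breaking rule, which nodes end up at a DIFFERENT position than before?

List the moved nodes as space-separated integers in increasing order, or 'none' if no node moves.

Old toposort: [1, 4, 0, 2, 3]
Added edge 4->1
Recompute Kahn (smallest-id tiebreak):
  initial in-degrees: [1, 1, 2, 2, 0]
  ready (indeg=0): [4]
  pop 4: indeg[0]->0; indeg[1]->0; indeg[2]->1 | ready=[0, 1] | order so far=[4]
  pop 0: indeg[2]->0; indeg[3]->1 | ready=[1, 2] | order so far=[4, 0]
  pop 1: indeg[3]->0 | ready=[2, 3] | order so far=[4, 0, 1]
  pop 2: no out-edges | ready=[3] | order so far=[4, 0, 1, 2]
  pop 3: no out-edges | ready=[] | order so far=[4, 0, 1, 2, 3]
New canonical toposort: [4, 0, 1, 2, 3]
Compare positions:
  Node 0: index 2 -> 1 (moved)
  Node 1: index 0 -> 2 (moved)
  Node 2: index 3 -> 3 (same)
  Node 3: index 4 -> 4 (same)
  Node 4: index 1 -> 0 (moved)
Nodes that changed position: 0 1 4

Answer: 0 1 4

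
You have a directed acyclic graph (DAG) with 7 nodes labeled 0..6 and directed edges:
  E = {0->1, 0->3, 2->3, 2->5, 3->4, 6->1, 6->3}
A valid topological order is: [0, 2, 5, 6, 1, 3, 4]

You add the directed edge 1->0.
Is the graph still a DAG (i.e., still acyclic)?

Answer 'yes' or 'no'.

Given toposort: [0, 2, 5, 6, 1, 3, 4]
Position of 1: index 4; position of 0: index 0
New edge 1->0: backward (u after v in old order)
Backward edge: old toposort is now invalid. Check if this creates a cycle.
Does 0 already reach 1? Reachable from 0: [0, 1, 3, 4]. YES -> cycle!
Still a DAG? no

Answer: no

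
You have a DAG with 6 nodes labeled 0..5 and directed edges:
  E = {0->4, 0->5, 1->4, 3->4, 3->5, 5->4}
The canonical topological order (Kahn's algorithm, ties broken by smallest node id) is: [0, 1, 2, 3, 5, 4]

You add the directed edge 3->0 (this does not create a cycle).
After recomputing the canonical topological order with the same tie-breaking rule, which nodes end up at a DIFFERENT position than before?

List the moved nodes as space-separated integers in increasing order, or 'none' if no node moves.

Old toposort: [0, 1, 2, 3, 5, 4]
Added edge 3->0
Recompute Kahn (smallest-id tiebreak):
  initial in-degrees: [1, 0, 0, 0, 4, 2]
  ready (indeg=0): [1, 2, 3]
  pop 1: indeg[4]->3 | ready=[2, 3] | order so far=[1]
  pop 2: no out-edges | ready=[3] | order so far=[1, 2]
  pop 3: indeg[0]->0; indeg[4]->2; indeg[5]->1 | ready=[0] | order so far=[1, 2, 3]
  pop 0: indeg[4]->1; indeg[5]->0 | ready=[5] | order so far=[1, 2, 3, 0]
  pop 5: indeg[4]->0 | ready=[4] | order so far=[1, 2, 3, 0, 5]
  pop 4: no out-edges | ready=[] | order so far=[1, 2, 3, 0, 5, 4]
New canonical toposort: [1, 2, 3, 0, 5, 4]
Compare positions:
  Node 0: index 0 -> 3 (moved)
  Node 1: index 1 -> 0 (moved)
  Node 2: index 2 -> 1 (moved)
  Node 3: index 3 -> 2 (moved)
  Node 4: index 5 -> 5 (same)
  Node 5: index 4 -> 4 (same)
Nodes that changed position: 0 1 2 3

Answer: 0 1 2 3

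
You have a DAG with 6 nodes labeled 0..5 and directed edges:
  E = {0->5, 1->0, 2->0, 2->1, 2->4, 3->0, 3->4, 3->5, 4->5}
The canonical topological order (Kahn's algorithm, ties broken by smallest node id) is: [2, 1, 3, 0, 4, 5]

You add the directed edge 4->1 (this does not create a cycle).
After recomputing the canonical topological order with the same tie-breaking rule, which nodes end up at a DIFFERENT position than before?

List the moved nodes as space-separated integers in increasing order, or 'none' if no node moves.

Answer: 0 1 3 4

Derivation:
Old toposort: [2, 1, 3, 0, 4, 5]
Added edge 4->1
Recompute Kahn (smallest-id tiebreak):
  initial in-degrees: [3, 2, 0, 0, 2, 3]
  ready (indeg=0): [2, 3]
  pop 2: indeg[0]->2; indeg[1]->1; indeg[4]->1 | ready=[3] | order so far=[2]
  pop 3: indeg[0]->1; indeg[4]->0; indeg[5]->2 | ready=[4] | order so far=[2, 3]
  pop 4: indeg[1]->0; indeg[5]->1 | ready=[1] | order so far=[2, 3, 4]
  pop 1: indeg[0]->0 | ready=[0] | order so far=[2, 3, 4, 1]
  pop 0: indeg[5]->0 | ready=[5] | order so far=[2, 3, 4, 1, 0]
  pop 5: no out-edges | ready=[] | order so far=[2, 3, 4, 1, 0, 5]
New canonical toposort: [2, 3, 4, 1, 0, 5]
Compare positions:
  Node 0: index 3 -> 4 (moved)
  Node 1: index 1 -> 3 (moved)
  Node 2: index 0 -> 0 (same)
  Node 3: index 2 -> 1 (moved)
  Node 4: index 4 -> 2 (moved)
  Node 5: index 5 -> 5 (same)
Nodes that changed position: 0 1 3 4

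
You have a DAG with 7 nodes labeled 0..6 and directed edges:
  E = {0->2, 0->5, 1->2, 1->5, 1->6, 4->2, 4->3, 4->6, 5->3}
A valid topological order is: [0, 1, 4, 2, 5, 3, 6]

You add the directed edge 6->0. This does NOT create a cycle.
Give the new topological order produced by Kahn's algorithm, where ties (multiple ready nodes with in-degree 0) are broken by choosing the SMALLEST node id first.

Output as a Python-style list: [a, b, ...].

Answer: [1, 4, 6, 0, 2, 5, 3]

Derivation:
Old toposort: [0, 1, 4, 2, 5, 3, 6]
Added edge: 6->0
Position of 6 (6) > position of 0 (0). Must reorder: 6 must now come before 0.
Run Kahn's algorithm (break ties by smallest node id):
  initial in-degrees: [1, 0, 3, 2, 0, 2, 2]
  ready (indeg=0): [1, 4]
  pop 1: indeg[2]->2; indeg[5]->1; indeg[6]->1 | ready=[4] | order so far=[1]
  pop 4: indeg[2]->1; indeg[3]->1; indeg[6]->0 | ready=[6] | order so far=[1, 4]
  pop 6: indeg[0]->0 | ready=[0] | order so far=[1, 4, 6]
  pop 0: indeg[2]->0; indeg[5]->0 | ready=[2, 5] | order so far=[1, 4, 6, 0]
  pop 2: no out-edges | ready=[5] | order so far=[1, 4, 6, 0, 2]
  pop 5: indeg[3]->0 | ready=[3] | order so far=[1, 4, 6, 0, 2, 5]
  pop 3: no out-edges | ready=[] | order so far=[1, 4, 6, 0, 2, 5, 3]
  Result: [1, 4, 6, 0, 2, 5, 3]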